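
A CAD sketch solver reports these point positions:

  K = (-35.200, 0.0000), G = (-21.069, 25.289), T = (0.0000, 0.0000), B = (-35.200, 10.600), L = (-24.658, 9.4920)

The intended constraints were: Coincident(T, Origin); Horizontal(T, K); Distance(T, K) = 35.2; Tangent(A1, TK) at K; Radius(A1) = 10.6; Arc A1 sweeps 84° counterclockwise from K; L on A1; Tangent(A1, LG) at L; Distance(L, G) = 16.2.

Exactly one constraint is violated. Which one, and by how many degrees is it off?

Tangent(A1, LG) at L — off by 6.80°.

T = (0.00, 0.00) ✓; T.y = 0.00, K.y = 0.00 ✓; |TK| = 35.20 ✓; ∠(BK, KT) = 90.00° ✓; |BK| = 10.60 ✓; bearing(B→L) − bearing(B→K) = 84.00° ✓; |BL| = 10.60 ✓; ∠(BL, LG) = 96.80° ✗; |LG| = 16.20 ✓.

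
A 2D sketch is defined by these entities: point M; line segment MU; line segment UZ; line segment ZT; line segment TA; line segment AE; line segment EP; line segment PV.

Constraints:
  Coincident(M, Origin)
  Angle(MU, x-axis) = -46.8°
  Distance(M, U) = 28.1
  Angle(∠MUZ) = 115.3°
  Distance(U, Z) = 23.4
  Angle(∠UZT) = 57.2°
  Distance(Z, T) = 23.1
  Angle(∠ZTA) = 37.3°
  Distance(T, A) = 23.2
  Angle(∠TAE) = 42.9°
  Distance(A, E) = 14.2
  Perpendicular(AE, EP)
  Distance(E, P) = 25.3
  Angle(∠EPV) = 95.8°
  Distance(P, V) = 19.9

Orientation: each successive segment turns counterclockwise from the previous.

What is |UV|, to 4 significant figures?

18.50

The perpendicularity gives EP at right angles to AE, so EP runs at 150.5°; with |EP| = 25.3, P = (13.98, 3.588). ∠EPV = 95.8° gives PV at -125.3° from the x-axis; with |PV| = 19.9, V = (2.477, -12.65). Then |UV| = |V − U| = 18.50.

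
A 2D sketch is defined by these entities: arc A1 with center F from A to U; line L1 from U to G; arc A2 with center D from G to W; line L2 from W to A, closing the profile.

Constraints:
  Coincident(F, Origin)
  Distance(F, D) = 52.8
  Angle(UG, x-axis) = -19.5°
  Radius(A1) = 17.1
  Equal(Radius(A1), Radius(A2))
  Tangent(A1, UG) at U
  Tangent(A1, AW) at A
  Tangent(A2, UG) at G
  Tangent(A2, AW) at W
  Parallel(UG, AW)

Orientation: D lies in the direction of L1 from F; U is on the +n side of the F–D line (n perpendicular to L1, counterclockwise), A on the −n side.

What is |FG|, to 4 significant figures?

55.50

Tangency of A1 to both parallel lines with radius 17.1 puts U and A at F ± 17.1·n: U = (5.708, 16.12), A = (-5.708, -16.12). Equal radii place G and W the same way about D: G = D + 17.1·n = (55.48, -1.506), W = D − 17.1·n = (44.06, -33.74). Then |FG| = |G − F| = 55.50.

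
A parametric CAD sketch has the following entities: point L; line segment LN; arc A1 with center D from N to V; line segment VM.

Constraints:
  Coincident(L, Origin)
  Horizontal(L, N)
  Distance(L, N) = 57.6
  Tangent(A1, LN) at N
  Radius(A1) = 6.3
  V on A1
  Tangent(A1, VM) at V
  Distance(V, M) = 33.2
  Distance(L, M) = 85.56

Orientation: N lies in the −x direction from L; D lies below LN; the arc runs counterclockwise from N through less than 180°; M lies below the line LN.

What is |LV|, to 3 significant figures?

63.2

L is at the origin; LN is horizontal with |LN| = 57.6 and N on the −x side, so N = (-57.6, 0.00). The tangent condition forces DN to be normal to LN, so D = N + (0, -6.3) = (-57.6, -6.30). Since DV ⟂ VM (tangency), |DM| = √(6.3² + 33.2²) = 33.8 regardless of where V sits on A1. So M lies on both circle(L, 85.56) and circle(D, 33.8); the below-LN intersection is M = (-79.3, -32.2). V is the foot of the tangent from M: V = (-63.1, -3.24).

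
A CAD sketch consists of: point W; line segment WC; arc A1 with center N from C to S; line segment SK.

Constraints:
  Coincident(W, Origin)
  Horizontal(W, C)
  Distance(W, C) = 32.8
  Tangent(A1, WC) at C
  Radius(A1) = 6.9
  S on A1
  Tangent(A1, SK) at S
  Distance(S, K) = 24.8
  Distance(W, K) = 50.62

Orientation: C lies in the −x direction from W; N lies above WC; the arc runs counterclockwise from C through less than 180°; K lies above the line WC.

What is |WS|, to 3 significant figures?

28.8

W is at the origin; WC is horizontal with |WC| = 32.8 and C on the −x side, so C = (-32.8, 0.00). Since A1 is tangent to WC there, NC ⟂ WC, so N = C + (0, 6.9) = (-32.8, 6.90). Since NS ⟂ SK (tangency), |NK| = √(6.9² + 24.8²) = 25.7 regardless of where S sits on A1. So K lies on both circle(W, 50.62) and circle(N, 25.7); the above-WC intersection is K = (-39.4, 31.8). S is the foot of the tangent from K: S = (-26.8, 10.4).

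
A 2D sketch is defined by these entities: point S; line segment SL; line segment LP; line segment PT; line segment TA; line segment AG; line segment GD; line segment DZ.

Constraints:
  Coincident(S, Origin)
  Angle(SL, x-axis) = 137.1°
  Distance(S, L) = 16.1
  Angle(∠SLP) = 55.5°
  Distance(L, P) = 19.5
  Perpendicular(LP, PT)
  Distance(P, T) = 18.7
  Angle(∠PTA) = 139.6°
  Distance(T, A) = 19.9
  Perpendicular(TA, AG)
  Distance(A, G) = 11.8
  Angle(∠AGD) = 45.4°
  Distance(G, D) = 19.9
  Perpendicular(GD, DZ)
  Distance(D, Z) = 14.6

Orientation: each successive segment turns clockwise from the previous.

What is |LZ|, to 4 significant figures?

43.27

S is at the origin; SL runs at 137.1° with length 16.1, so L = (-11.79, 10.96). ∠SLP = 55.5° gives LP at 12.60° from the x-axis; with |LP| = 19.5, P = (7.236, 15.21). LP is perpendicular to PT, so PT runs at -77.40°; with |PT| = 18.7, T = (11.32, -3.036). ∠PTA = 139.6° gives TA at -117.8° from the x-axis; with |TA| = 19.9, A = (2.035, -20.64). TA ⟂ AG, so AG runs at 152.2°; with |AG| = 11.8, G = (-8.403, -15.14). ∠AGD = 45.4° gives GD at 17.60° from the x-axis; with |GD| = 19.9, D = (10.57, -9.119). GD ⟂ DZ, so DZ runs at -72.40°; with |DZ| = 14.6, Z = (14.98, -23.04). Then |LZ| = |Z − L| = 43.27.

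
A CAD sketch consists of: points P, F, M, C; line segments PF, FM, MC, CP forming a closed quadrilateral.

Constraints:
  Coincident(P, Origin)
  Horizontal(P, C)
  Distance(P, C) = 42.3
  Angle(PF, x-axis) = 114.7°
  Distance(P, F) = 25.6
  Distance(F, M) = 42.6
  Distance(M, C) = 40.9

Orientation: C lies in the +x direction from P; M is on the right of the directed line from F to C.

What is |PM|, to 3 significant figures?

17.1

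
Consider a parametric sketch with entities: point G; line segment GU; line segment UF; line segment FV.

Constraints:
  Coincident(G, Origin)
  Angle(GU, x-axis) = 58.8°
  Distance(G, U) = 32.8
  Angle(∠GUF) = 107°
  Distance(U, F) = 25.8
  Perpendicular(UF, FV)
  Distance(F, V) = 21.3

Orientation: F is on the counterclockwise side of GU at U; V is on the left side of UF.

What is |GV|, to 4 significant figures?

36.79

∠GUF = 107.0°, so UF runs at 58.8° + (180° − 107.0°) = 131.8° from the x-axis; with |UF| = 25.8, F = U + 25.8·(cos 131.8°, sin 131.8°) = (-0.2053, 47.29). UF ⟂ FV; with |FV| = 21.3 on the left of UF, V = F + 21.3·(-0.7455, -0.6665) = (-16.08, 33.09). Then |GV| = |V − G| = 36.79.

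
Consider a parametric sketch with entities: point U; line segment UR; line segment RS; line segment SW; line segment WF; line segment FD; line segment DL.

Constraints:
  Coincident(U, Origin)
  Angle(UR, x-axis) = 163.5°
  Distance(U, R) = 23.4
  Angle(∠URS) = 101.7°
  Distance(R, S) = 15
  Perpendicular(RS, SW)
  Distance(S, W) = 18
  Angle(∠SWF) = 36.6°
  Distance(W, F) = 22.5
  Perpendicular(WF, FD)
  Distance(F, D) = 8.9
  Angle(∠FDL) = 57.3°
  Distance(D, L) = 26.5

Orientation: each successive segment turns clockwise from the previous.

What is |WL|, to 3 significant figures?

5.42

U is at the origin; UR runs at 163.5° with length 23.4, so R = (-22.4, 6.65). ∠URS = 101.7° gives RS at 85.2° from the x-axis; with |RS| = 15.0, S = (-21.2, 21.6). The perpendicularity gives SW at right angles to RS, so SW runs at -4.80°; with |SW| = 18.0, W = (-3.24, 20.1). ∠SWF = 36.6° gives WF at -148° from the x-axis; with |WF| = 22.5, F = (-22.4, 8.23). WF is perpendicular to FD, so FD runs at 122°; with |FD| = 8.9, D = (-27.1, 15.8). ∠FDL = 57.3° gives DL at -0.900° from the x-axis; with |DL| = 26.5, L = (-0.560, 15.4). Then |WL| = |L − W| = 5.42.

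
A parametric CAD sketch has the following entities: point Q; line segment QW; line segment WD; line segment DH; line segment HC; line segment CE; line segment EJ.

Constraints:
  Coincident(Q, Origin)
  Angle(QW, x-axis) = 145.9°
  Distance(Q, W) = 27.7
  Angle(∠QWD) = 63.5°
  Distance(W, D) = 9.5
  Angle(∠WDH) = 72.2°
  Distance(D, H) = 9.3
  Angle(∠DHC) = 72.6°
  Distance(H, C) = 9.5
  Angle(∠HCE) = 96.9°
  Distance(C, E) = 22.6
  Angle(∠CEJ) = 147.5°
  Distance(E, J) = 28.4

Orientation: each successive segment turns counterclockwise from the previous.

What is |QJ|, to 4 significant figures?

59.40

Q is at the origin; QW runs at 145.9° with length 27.7, so W = (-22.94, 15.53). ∠QWD = 63.5° gives WD at -97.60° from the x-axis; with |WD| = 9.5, D = (-24.19, 6.113). ∠WDH = 72.2° gives DH at 10.20° from the x-axis; with |DH| = 9.3, H = (-15.04, 7.760). ∠DHC = 72.6° gives HC at 117.6° from the x-axis; with |HC| = 9.5, C = (-19.44, 16.18). ∠HCE = 96.9° gives CE at -159.3° from the x-axis; with |CE| = 22.6, E = (-40.58, 8.190). ∠CEJ = 147.5° gives EJ at -126.8° from the x-axis; with |EJ| = 28.4, J = (-57.60, -14.55). Then |QJ| = |J − Q| = 59.40.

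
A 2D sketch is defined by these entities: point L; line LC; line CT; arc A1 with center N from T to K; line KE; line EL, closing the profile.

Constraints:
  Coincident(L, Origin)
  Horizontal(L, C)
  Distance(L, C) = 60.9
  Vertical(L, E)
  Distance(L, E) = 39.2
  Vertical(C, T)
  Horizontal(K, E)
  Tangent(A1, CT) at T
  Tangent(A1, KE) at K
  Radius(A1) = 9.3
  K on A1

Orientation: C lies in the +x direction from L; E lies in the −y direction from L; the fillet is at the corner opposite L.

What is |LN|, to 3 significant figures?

59.6

L is at the origin; LC is horizontal with |LC| = 60.9 and C on the +x side, so C = (60.9, 0.00). L and E share the same x with |LE| = 39.2 and E on the −y side, so E = (0.00, -39.2). The virtual corner opposite L is at (60.9, -39.2). Since A1 is tangent to CT there, NT ⟂ CT and tangency of A1 to KE means the radius NK is perpendicular to KE, with radius 9.3, so the center N sits 9.3 in from both sides at N = (51.6, -29.9). Then |LN| = |N − L| = 59.6.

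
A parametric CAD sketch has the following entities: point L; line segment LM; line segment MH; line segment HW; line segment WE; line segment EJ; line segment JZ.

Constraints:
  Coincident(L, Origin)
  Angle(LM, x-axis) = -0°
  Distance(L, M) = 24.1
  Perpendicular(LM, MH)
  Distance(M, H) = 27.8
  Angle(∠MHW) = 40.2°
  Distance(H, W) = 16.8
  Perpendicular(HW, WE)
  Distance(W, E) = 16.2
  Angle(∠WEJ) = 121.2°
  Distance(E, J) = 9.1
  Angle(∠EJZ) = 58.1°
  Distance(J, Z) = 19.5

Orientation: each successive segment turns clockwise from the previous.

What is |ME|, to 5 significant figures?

4.7641

L is at the origin; LM runs at -0.0° with length 24.1, so M = (24.100, 0.0000). LM is perpendicular to MH, so MH runs at -90.000°; with |MH| = 27.8, H = (24.100, -27.800). ∠MHW = 40.2° gives HW at 130.20° from the x-axis; with |HW| = 16.8, W = (13.256, -14.968). HW is perpendicular to WE, so WE runs at 40.200°; with |WE| = 16.2, E = (25.630, -4.5118). Then |ME| = |E − M| = 4.7641.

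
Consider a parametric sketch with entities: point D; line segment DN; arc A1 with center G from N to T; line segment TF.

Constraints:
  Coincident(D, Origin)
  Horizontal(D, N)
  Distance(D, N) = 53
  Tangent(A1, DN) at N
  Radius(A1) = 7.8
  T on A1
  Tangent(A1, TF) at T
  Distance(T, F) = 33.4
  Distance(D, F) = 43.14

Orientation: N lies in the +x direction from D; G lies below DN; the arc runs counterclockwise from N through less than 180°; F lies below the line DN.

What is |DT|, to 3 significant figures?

46.5

Checks: ∠(GN, ND) = 90.00° ✓; |GT| = 7.800 ✓; ∠(GT, TF) = 90.00° ✓; |TF| = 33.40 ✓; |DF| = 43.14 ✓.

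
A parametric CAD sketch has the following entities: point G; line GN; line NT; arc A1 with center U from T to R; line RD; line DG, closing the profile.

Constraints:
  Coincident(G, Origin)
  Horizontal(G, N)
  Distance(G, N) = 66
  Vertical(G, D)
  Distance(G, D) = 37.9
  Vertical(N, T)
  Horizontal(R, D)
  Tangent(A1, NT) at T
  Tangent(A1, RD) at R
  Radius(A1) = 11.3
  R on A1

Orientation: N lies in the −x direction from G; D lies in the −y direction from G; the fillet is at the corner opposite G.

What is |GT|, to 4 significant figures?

71.16

G is at the origin; G and N share the same y with |GN| = 66.0 and N on the −x side, so N = (-66.00, 0.000). GD is vertical with |GD| = 37.9 and D on the −y side, so D = (0.000, -37.90). The virtual corner opposite G is at (-66.00, -37.90). Tangency of A1 to NT means the radius UT is perpendicular to NT and A1 meets RD tangentially, so UR is at right angles to RD, with radius 11.3, so the center U sits 11.3 in from both sides at U = (-54.70, -26.60). That places the tangent points at T = (-66.00, -26.60) on NT and R = (-54.70, -37.90) on RD. Then |GT| = |T − G| = 71.16.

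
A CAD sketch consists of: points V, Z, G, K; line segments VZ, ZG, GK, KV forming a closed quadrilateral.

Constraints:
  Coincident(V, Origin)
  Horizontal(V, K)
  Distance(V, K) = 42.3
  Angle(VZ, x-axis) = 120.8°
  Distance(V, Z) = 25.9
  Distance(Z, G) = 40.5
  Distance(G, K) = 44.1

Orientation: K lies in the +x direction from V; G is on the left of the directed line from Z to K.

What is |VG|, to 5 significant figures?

46.070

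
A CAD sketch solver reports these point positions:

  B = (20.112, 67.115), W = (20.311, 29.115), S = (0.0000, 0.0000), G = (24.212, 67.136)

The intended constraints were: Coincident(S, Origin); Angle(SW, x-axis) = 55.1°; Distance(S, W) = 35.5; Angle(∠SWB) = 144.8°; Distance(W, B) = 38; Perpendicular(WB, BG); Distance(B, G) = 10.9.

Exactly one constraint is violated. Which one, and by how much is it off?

Distance(B, G) = 10.9 — off by 6.80.

S = (0.00, 0.00) ✓; SW at 55.10° ✓; |SW| = 35.50 ✓; ∠SWB = 144.8° ✓; |WB| = 38.00 ✓; ∠(WB, BG) = 90.01° ✓; |BG| = 4.100 ✗.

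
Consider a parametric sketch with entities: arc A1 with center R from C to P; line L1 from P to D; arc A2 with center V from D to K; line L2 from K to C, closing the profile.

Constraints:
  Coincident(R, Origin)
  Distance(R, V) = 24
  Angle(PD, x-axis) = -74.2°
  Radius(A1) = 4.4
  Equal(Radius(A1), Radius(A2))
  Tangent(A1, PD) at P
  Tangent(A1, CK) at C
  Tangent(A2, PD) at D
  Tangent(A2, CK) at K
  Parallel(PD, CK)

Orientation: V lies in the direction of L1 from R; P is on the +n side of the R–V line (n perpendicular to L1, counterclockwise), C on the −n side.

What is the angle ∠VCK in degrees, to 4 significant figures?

10.39°

Tangency of A1 to both parallel lines with radius 4.4 puts P and C at R ± 4.4·n: P = (4.234, 1.198), C = (-4.234, -1.198). Equal radii place D and K the same way about V: D = V + 4.4·n = (10.77, -21.90), K = V − 4.4·n = (2.301, -24.29). Then cos ∠VCK = CV·CK / (|CV||CK|), giving 10.39°.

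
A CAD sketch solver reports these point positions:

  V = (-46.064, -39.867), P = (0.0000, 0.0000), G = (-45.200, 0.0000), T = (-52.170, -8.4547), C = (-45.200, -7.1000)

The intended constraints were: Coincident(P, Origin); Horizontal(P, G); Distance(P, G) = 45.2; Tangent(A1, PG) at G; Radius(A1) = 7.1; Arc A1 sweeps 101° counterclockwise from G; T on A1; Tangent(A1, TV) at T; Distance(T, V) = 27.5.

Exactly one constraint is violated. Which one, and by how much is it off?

Distance(T, V) = 27.5 — off by 4.50.

P = (0.00, 0.00) ✓; P.y = 0.00, G.y = 0.00 ✓; |PG| = 45.20 ✓; ∠(CG, GP) = 90.00° ✓; |CG| = 7.100 ✓; bearing(C→T) − bearing(C→G) = 101.0° ✓; |CT| = 7.100 ✓; ∠(CT, TV) = 90.00° ✓; |TV| = 32.00 ✗.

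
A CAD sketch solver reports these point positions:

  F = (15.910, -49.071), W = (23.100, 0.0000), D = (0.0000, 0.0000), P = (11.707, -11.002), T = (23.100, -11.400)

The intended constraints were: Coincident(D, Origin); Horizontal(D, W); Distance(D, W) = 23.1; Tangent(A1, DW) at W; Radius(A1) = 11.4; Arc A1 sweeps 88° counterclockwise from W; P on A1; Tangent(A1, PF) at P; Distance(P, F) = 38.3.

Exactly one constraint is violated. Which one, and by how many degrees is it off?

Tangent(A1, PF) at P — off by 8.30°.

D = (0.00, 0.00) ✓; D.y = 0.00, W.y = 0.00 ✓; |DW| = 23.10 ✓; ∠(TW, WD) = 90.00° ✓; |TW| = 11.40 ✓; bearing(T→P) − bearing(T→W) = 88.00° ✓; |TP| = 11.40 ✓; ∠(TP, PF) = 81.70° ✗; |PF| = 38.30 ✓.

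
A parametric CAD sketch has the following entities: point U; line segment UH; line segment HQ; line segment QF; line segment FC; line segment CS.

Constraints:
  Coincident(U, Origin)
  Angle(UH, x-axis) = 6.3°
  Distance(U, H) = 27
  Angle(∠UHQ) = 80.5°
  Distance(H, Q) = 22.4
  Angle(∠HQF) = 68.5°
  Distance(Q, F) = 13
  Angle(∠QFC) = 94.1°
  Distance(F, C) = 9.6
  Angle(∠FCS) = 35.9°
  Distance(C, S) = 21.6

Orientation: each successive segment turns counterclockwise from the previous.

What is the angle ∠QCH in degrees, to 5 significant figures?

99.052°

U is at the origin; UH runs at 6.3° with length 27.0, so H = (26.837, 2.9628). ∠UHQ = 80.5° gives HQ at 105.80° from the x-axis; with |HQ| = 22.4, Q = (20.738, 24.517). ∠HQF = 68.5° gives QF at -142.70° from the x-axis; with |QF| = 13.0, F = (10.397, 16.639). ∠QFC = 94.1° gives FC at -56.800° from the x-axis; with |FC| = 9.6, C = (15.653, 8.6057). Then cos ∠QCH = CQ·CH / (|CQ||CH|), giving 99.052°.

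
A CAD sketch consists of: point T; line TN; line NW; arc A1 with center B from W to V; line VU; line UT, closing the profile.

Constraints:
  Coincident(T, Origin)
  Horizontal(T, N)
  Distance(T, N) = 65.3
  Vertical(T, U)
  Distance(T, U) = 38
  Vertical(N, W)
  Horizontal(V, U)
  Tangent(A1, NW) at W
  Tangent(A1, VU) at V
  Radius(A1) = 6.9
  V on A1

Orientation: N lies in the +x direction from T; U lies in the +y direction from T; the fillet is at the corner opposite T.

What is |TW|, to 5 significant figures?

72.328

The virtual corner opposite T is at (65.300, 38.000). A1 meets NW tangentially, so BW is at right angles to NW and tangency of A1 to VU means the radius BV is perpendicular to VU, with radius 6.9, so the center B sits 6.9 in from both sides at B = (58.400, 31.100). That places the tangent points at W = (65.300, 31.100) on NW and V = (58.400, 38.000) on VU. Then |TW| = |W − T| = 72.328.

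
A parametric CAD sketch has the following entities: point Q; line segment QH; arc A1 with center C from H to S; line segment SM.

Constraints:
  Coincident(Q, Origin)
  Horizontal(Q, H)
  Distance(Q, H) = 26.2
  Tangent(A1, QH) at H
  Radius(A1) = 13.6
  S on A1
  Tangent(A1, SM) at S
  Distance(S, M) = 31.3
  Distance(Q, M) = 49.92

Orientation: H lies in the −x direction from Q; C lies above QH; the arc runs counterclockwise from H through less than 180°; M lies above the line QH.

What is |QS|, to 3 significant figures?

20.3

Checks: |CS| = 13.60 ✓; ∠(CS, SM) = 90.00° ✓; |SM| = 31.30 ✓; |QM| = 49.92 ✓.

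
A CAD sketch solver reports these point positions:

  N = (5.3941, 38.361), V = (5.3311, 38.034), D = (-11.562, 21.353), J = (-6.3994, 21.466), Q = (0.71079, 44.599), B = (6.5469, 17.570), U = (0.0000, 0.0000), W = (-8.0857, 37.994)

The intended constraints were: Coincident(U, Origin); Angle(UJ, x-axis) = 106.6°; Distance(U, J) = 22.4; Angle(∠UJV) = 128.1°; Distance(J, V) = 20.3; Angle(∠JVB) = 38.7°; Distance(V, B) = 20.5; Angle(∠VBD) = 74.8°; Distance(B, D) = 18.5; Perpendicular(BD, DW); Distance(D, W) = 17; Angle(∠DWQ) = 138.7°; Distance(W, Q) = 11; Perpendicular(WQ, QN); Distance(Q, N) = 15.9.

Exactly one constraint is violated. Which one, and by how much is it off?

Distance(Q, N) = 15.9 — off by 8.10.

U = (0.00, 0.00) ✓; UJ at 106.6° ✓; |UJ| = 22.40 ✓; ∠UJV = 128.1° ✓; |JV| = 20.30 ✓; ∠JVB = 38.70° ✓; |VB| = 20.50 ✓; ∠VBD = 74.80° ✓; |BD| = 18.50 ✓; ∠(BD, DW) = 90.00° ✓; |DW| = 17.00 ✓; ∠DWQ = 138.7° ✓; |WQ| = 11.00 ✓; ∠(WQ, QN) = 90.00° ✓; |QN| = 7.800 ✗.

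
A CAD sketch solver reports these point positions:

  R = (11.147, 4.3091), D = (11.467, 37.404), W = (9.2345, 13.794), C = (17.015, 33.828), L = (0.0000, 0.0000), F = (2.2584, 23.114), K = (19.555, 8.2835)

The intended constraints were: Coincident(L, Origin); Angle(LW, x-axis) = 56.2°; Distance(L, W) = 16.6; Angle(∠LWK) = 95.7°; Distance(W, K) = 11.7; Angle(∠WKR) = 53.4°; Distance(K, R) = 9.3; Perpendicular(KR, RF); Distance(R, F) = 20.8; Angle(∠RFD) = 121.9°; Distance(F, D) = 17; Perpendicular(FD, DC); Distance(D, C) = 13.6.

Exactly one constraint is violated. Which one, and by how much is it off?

Distance(D, C) = 13.6 — off by 7.00.

L = (0.00, 0.00) ✓; LW at 56.20° ✓; |LW| = 16.60 ✓; ∠LWK = 95.70° ✓; |WK| = 11.70 ✓; ∠WKR = 53.40° ✓; |KR| = 9.300 ✓; ∠(KR, RF) = 90.00° ✓; |RF| = 20.80 ✓; ∠RFD = 121.9° ✓; |FD| = 17.00 ✓; ∠(FD, DC) = 90.01° ✓; |DC| = 6.601 ✗.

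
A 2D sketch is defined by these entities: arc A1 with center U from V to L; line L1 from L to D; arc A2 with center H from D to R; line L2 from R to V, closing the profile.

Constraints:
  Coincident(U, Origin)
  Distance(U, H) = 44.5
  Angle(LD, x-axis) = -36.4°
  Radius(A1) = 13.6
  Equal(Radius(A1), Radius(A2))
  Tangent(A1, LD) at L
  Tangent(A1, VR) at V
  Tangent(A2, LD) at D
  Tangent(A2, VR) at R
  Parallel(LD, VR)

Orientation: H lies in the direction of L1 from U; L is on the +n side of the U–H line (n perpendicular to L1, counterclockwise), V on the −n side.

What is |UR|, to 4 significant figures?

46.53

The slot axis is L1's direction at -36.4°, so u = (cos -36.4°, sin -36.4°) = (0.8049, -0.5934) and n = (−sin -36.4°, cos -36.4°) = (0.5934, 0.8049). U is at the origin and H lies 44.5 along u from U, so H = 44.5·u = (35.82, -26.41). Tangency of A1 to both parallel lines with radius 13.6 puts L and V at U ± 13.6·n: L = (8.070, 10.95), V = (-8.070, -10.95). Equal radii place D and R the same way about H: D = H + 13.6·n = (43.89, -15.46), R = H − 13.6·n = (27.75, -37.35). Then |UR| = |R − U| = 46.53.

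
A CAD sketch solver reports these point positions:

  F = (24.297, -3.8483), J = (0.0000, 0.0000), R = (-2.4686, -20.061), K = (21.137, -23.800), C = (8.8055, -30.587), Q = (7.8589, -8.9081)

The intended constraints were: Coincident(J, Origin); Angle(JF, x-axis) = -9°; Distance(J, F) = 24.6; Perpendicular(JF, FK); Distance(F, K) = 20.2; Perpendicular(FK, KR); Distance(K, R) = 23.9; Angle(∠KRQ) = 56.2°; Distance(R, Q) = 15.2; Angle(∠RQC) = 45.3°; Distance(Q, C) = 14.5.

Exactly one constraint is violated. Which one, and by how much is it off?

Distance(Q, C) = 14.5 — off by 7.20.

J = (0.00, 0.00) ✓; JF at -9.000° ✓; |JF| = 24.60 ✓; ∠(JF, FK) = 90.00° ✓; |FK| = 20.20 ✓; ∠(FK, KR) = 90.00° ✓; |KR| = 23.90 ✓; ∠KRQ = 56.20° ✓; |RQ| = 15.20 ✓; ∠RQC = 45.30° ✓; |QC| = 21.70 ✗.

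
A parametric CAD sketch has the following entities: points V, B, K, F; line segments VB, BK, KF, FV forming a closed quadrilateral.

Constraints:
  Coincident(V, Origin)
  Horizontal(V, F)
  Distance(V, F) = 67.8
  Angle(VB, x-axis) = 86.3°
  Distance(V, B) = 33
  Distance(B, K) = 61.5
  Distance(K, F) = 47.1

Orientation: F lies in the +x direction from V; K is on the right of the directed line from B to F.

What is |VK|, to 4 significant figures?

35.63

V is at the origin; VF is horizontal with |VF| = 67.8 and F in +x, so F = (67.8, 0). VB runs at 86.3° with |VB| = 33.0, so B = (2.130, 32.93). K is determined by |BK| = 61.5 and |KF| = 47.1 together: it lies at the intersection of circle(B, 61.5) and circle(F, 47.1). With |BF| = 73.46, the foot of the radical line on BF is 47.38 from B and the perpendicular offset is √(61.5² − 47.38²) = 39.21. Taking the right-of-BF solution: K = (26.90, -23.36).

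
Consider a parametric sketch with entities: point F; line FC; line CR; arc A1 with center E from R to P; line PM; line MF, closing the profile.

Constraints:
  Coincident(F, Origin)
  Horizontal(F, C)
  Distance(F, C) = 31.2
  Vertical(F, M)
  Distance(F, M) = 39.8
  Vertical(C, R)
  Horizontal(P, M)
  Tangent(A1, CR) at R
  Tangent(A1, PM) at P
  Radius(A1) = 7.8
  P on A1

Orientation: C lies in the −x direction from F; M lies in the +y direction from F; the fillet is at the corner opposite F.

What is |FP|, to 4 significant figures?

46.17

F is at the origin; F and C share the same y with |FC| = 31.2 and C on the −x side, so C = (-31.20, 0.000). FM is vertical with |FM| = 39.8 and M on the +y side, so M = (0.000, 39.80). The virtual corner opposite F is at (-31.20, 39.80). The tangent condition forces ER to be normal to CR and the tangent condition forces EP to be normal to PM, with radius 7.8, so the center E sits 7.8 in from both sides at E = (-23.40, 32.00). That places the tangent points at R = (-31.20, 32.00) on CR and P = (-23.40, 39.80) on PM. Then |FP| = |P − F| = 46.17.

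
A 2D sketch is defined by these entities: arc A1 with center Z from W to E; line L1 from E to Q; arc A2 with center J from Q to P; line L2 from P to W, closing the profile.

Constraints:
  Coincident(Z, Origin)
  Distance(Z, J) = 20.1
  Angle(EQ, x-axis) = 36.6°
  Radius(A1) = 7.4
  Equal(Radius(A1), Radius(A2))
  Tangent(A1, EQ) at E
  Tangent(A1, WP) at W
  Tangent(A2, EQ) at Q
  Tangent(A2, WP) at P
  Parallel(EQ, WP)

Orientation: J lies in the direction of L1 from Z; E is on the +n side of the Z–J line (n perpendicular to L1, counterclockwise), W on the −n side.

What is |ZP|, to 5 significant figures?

21.419

The slot axis is L1's direction at 36.6°, so u = (cos 36.6°, sin 36.6°) = (0.80282, 0.59622) and n = (−sin 36.6°, cos 36.6°) = (-0.59622, 0.80282). Z is at the origin and J lies 20.1 along u from Z, so J = 20.1·u = (16.137, 11.984). Tangency of A1 to both parallel lines with radius 7.4 puts E and W at Z ± 7.4·n: E = (-4.4121, 5.9408), W = (4.4121, -5.9408). Equal radii place Q and P the same way about J: Q = J + 7.4·n = (11.725, 17.925), P = J − 7.4·n = (20.549, 6.0433). Then |ZP| = |P − Z| = 21.419.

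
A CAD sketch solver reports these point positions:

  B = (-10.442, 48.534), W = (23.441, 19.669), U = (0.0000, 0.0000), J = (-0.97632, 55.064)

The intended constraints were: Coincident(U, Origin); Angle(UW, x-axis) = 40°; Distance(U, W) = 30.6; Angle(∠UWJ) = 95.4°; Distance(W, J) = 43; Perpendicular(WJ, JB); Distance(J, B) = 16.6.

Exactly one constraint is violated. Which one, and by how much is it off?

Distance(J, B) = 16.6 — off by 5.10.

U = (0.00, 0.00) ✓; UW at 40.00° ✓; |UW| = 30.60 ✓; ∠UWJ = 95.40° ✓; |WJ| = 43.00 ✓; ∠(WJ, JB) = 90.00° ✓; |JB| = 11.50 ✗.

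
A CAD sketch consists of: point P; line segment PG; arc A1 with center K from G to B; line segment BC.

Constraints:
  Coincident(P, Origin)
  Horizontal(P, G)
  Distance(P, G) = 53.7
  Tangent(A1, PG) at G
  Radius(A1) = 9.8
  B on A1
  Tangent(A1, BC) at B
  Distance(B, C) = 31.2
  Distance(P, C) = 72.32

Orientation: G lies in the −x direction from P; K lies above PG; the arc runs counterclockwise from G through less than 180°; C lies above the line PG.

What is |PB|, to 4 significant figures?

47.10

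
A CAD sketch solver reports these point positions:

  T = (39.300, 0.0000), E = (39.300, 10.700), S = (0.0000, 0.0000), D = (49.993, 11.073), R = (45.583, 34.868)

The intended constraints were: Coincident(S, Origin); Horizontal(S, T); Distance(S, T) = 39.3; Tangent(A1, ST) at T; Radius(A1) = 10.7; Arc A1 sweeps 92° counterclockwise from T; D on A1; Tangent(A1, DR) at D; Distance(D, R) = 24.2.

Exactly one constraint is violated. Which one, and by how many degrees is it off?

Tangent(A1, DR) at D — off by 8.50°.

S = (0.00, 0.00) ✓; S.y = 0.00, T.y = 0.00 ✓; |ST| = 39.30 ✓; ∠(ET, TS) = 90.00° ✓; |ET| = 10.70 ✓; bearing(E→D) − bearing(E→T) = 92.00° ✓; |ED| = 10.70 ✓; ∠(ED, DR) = 81.50° ✗; |DR| = 24.20 ✓.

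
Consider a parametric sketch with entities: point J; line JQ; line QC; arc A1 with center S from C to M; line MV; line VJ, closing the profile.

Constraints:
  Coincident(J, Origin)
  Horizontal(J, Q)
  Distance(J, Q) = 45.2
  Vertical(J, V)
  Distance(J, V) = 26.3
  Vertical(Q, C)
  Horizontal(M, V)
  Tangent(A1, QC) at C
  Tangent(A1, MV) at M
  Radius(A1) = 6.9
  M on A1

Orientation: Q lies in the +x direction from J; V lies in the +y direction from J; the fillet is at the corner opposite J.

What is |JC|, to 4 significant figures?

49.19

The virtual corner opposite J is at (45.20, 26.30). A1 meets QC tangentially, so SC is at right angles to QC and tangency of A1 to MV means the radius SM is perpendicular to MV, with radius 6.9, so the center S sits 6.9 in from both sides at S = (38.30, 19.40). That places the tangent points at C = (45.20, 19.40) on QC and M = (38.30, 26.30) on MV. Then |JC| = |C − J| = 49.19.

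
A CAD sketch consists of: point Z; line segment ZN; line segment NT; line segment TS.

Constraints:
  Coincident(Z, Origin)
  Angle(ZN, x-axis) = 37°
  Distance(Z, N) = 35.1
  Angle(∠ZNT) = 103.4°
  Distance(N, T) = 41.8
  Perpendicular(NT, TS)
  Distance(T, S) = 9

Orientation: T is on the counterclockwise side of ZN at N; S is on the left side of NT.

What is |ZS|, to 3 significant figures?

55.9

Z is at the origin; ZN runs at 37.0° with length 35.1, so N = 35.1·(cos 37.0°, sin 37.0°) = (28.0, 21.1). ∠ZNT = 103.4°, so NT runs at 37.0° + (180° − 103.4°) = 114° from the x-axis; with |NT| = 41.8, T = N + 41.8·(cos 114°, sin 114°) = (11.3, 59.4). NT ⟂ TS; with |TS| = 9.0 on the left of NT, S = T + 9.0·(-0.916, -0.400) = (3.05, 55.8). Then |ZS| = |S − Z| = 55.9.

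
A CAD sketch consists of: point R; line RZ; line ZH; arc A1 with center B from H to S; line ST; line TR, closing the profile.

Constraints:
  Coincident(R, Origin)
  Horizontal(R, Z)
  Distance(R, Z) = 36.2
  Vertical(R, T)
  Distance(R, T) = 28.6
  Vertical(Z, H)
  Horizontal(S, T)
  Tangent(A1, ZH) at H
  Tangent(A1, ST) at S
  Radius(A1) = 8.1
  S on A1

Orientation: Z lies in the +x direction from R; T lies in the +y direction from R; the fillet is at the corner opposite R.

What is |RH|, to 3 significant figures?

41.6

R is at the origin; R and Z share the same y with |RZ| = 36.2 and Z on the +x side, so Z = (36.2, 0.00). RT is vertical with |RT| = 28.6 and T on the +y side, so T = (0.00, 28.6). The virtual corner opposite R is at (36.2, 28.6). A1 meets ZH tangentially, so BH is at right angles to ZH and the tangent condition forces BS to be normal to ST, with radius 8.1, so the center B sits 8.1 in from both sides at B = (28.1, 20.5). That places the tangent points at H = (36.2, 20.5) on ZH and S = (28.1, 28.6) on ST. Then |RH| = |H − R| = 41.6.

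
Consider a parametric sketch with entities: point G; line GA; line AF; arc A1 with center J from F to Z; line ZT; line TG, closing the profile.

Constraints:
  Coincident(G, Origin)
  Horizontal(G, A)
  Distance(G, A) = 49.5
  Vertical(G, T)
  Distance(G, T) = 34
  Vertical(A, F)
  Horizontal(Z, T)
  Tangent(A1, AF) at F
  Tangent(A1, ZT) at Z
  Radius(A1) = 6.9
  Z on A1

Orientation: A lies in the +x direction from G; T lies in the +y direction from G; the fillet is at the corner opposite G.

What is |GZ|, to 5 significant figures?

54.505

The virtual corner opposite G is at (49.500, 34.000). The tangent condition forces JF to be normal to AF and the tangent condition forces JZ to be normal to ZT, with radius 6.9, so the center J sits 6.9 in from both sides at J = (42.600, 27.100). That places the tangent points at F = (49.500, 27.100) on AF and Z = (42.600, 34.000) on ZT. Then |GZ| = |Z − G| = 54.505.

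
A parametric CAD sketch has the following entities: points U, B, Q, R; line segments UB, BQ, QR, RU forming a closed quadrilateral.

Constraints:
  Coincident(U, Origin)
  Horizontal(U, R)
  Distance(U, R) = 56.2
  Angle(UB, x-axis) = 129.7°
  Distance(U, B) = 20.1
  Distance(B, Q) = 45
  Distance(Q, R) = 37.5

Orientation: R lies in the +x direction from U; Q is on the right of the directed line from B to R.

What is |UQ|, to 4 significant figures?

25.42

Checks: |BQ| = 45.00 ✓; |QR| = 37.50 ✓.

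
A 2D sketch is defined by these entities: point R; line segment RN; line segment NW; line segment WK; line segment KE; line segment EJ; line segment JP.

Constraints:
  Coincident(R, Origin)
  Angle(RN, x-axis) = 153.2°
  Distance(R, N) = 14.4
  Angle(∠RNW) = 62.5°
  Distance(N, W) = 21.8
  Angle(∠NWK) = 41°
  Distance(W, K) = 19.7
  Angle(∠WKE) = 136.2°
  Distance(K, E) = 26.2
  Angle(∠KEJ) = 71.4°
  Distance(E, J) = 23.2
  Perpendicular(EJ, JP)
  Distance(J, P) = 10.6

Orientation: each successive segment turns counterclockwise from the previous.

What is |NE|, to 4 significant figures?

22.49

R is at the origin; RN runs at 153.2° with length 14.4, so N = (-12.85, 6.493). ∠RNW = 62.5° gives NW at -89.30° from the x-axis; with |NW| = 21.8, W = (-12.59, -15.31). ∠NWK = 41.0° gives WK at 49.70° from the x-axis; with |WK| = 19.7, K = (0.1549, -0.2812). ∠WKE = 136.2° gives KE at 93.50° from the x-axis; with |KE| = 26.2, E = (-1.445, 25.87). Then |NE| = |E − N| = 22.49.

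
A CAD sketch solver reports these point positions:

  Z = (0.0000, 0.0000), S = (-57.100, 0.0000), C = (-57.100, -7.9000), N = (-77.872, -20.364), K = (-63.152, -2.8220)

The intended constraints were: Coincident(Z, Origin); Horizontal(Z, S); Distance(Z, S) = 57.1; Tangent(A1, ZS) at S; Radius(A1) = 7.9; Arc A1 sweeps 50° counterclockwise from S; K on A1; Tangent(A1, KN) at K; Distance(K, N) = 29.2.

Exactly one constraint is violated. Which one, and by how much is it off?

Distance(K, N) = 29.2 — off by 6.30.

Z = (0.00, 0.00) ✓; Z.y = 0.00, S.y = 0.00 ✓; |ZS| = 57.10 ✓; ∠(CS, SZ) = 90.00° ✓; |CS| = 7.900 ✓; bearing(C→K) − bearing(C→S) = 50.00° ✓; |CK| = 7.900 ✓; ∠(CK, KN) = 90.00° ✓; |KN| = 22.90 ✗.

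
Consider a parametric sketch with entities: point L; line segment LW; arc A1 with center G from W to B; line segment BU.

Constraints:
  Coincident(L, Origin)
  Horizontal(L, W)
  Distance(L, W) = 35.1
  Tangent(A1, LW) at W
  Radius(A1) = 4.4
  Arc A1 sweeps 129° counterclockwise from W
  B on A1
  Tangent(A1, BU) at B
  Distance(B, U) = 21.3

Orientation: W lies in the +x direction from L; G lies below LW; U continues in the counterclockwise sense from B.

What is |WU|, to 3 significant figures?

25.7

On A1, W sits at bearing 90° from G; a 129° counterclockwise sweep puts B at bearing 219°, so B = G + 4.4·(cos 219°, sin 219°) = (31.7, -7.17). Since A1 is tangent to BU there, GB ⟂ BU, so BU runs along (−sin 219°, cos 219°); with |BU| = 21.3, U = (45.1, -23.7). Then |WU| = |U − W| = 25.7.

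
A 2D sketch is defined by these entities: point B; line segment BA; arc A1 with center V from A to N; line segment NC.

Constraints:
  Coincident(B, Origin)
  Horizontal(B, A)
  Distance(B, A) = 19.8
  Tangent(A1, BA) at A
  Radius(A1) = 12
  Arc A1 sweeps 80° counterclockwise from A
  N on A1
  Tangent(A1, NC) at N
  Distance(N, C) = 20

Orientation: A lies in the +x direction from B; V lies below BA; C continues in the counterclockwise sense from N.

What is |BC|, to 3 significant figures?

30.0

B is at the origin; BA is horizontal with |BA| = 19.8 and A on the +x side, so A = (19.8, 0.00). Since A1 is tangent to BA there, VA ⟂ BA, so V = A + (0, -12) = (19.8, -12.0). On A1, A sits at bearing 90° from V; an 80° counterclockwise sweep puts N at bearing 170°, so N = V + 12.0·(cos 170°, sin 170°) = (7.98, -9.92). Tangency of A1 to NC means the radius VN is perpendicular to NC, so NC runs along (−sin 170°, cos 170°); with |NC| = 20.0, C = (4.51, -29.6). Then |BC| = |C − B| = 30.0.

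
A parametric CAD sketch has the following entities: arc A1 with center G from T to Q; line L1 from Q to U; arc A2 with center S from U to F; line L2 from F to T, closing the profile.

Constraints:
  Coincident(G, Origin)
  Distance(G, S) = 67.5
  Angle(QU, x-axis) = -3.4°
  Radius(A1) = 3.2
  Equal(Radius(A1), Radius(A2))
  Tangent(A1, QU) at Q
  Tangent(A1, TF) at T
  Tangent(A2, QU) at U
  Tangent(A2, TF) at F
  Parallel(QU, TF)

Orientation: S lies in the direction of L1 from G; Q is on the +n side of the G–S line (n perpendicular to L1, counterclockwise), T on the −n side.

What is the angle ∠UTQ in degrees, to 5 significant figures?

84.584°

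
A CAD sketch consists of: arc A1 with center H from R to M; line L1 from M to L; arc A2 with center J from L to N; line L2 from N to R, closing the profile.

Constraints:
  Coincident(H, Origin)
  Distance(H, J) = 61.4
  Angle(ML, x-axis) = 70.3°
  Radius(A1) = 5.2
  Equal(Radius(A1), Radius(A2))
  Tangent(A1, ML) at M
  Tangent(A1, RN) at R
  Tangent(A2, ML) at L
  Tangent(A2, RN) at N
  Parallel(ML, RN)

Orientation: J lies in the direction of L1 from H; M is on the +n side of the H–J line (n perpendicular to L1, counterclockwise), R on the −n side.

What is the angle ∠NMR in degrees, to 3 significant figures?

80.4°

Tangency of A1 to both parallel lines with radius 5.2 puts M and R at H ± 5.2·n: M = (-4.90, 1.75), R = (4.90, -1.75). Equal radii place L and N the same way about J: L = J + 5.2·n = (15.8, 59.6), N = J − 5.2·n = (25.6, 56.1). Then cos ∠NMR = MN·MR / (|MN||MR|), giving 80.4°.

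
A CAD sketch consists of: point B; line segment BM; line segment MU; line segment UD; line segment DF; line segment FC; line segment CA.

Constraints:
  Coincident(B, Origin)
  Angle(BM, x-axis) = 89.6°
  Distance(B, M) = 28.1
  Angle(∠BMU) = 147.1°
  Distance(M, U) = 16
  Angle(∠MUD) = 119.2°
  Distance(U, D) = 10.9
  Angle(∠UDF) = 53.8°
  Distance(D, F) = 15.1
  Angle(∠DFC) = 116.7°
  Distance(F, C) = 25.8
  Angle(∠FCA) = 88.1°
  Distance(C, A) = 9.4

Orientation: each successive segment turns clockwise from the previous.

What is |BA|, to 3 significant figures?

46.0

∠DFC = 116.7° gives FC at 166° from the x-axis; with |FC| = 25.8, C = (-15.0, 35.2). ∠FCA = 88.1° gives CA at 74.5° from the x-axis; with |CA| = 9.4, A = (-12.5, 44.3). Then |BA| = |A − B| = 46.0.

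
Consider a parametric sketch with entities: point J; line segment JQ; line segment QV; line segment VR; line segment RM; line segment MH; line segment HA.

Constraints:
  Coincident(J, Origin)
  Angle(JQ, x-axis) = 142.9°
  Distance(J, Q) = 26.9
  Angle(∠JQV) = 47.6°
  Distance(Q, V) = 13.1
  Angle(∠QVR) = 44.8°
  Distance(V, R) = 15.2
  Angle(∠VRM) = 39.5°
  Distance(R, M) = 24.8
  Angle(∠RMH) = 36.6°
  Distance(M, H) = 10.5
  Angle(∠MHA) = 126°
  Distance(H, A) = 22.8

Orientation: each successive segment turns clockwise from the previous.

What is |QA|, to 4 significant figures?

16.06

J is at the origin; JQ runs at 142.9° with length 26.9, so Q = (-21.46, 16.23). ∠JQV = 47.6° gives QV at 10.50° from the x-axis; with |QV| = 13.1, V = (-8.574, 18.61). ∠QVR = 44.8° gives VR at -124.7° from the x-axis; with |VR| = 15.2, R = (-17.23, 6.117). ∠VRM = 39.5° gives RM at 94.80° from the x-axis; with |RM| = 24.8, M = (-19.30, 30.83). ∠RMH = 36.6° gives MH at -48.60° from the x-axis; with |MH| = 10.5, H = (-12.36, 22.95). ∠MHA = 126.0° gives HA at -102.6° from the x-axis; with |HA| = 22.8, A = (-17.33, 0.7029). Then |QA| = |A − Q| = 16.06.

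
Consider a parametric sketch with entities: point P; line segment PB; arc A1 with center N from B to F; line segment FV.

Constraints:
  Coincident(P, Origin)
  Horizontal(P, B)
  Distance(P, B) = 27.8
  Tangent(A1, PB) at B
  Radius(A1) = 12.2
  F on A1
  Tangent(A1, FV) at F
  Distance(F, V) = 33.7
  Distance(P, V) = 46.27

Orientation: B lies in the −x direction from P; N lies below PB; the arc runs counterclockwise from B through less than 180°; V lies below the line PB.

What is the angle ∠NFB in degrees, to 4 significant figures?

22.34°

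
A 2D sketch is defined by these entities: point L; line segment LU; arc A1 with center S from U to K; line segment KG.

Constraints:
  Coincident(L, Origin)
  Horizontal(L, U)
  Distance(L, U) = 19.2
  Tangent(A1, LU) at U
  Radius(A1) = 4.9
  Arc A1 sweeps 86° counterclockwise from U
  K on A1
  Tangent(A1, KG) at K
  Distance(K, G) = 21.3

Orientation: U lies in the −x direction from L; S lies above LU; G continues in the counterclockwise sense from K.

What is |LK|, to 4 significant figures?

15.02

L is at the origin; LU is horizontal with |LU| = 19.2 and U on the −x side, so U = (-19.20, 0.000). Tangency of A1 to LU means the radius SU is perpendicular to LU, so S = U + (0, 4.9) = (-19.20, 4.900). On A1, U sits at bearing -90° from S; an 86° counterclockwise sweep puts K at bearing -4°, so K = S + 4.9·(cos -4°, sin -4°) = (-14.31, 4.558). Then |LK| = |K − L| = 15.02.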